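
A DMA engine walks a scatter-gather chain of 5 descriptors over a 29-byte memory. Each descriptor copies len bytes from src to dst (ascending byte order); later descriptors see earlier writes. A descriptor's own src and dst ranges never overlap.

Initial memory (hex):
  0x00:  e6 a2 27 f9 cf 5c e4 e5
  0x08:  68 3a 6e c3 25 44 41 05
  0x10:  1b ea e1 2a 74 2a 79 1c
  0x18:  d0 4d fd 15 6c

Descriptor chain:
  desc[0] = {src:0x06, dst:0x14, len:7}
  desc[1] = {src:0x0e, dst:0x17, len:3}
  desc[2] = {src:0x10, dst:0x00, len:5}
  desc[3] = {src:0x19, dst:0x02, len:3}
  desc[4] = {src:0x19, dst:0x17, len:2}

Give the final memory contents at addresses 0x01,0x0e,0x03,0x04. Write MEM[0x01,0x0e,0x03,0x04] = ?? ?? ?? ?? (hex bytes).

MEM[0x01,0x0e,0x03,0x04] = ea 41 25 15

#0 dst[0x14+7] := {0xe4,0xe5,0x68,0x3a,0x6e,0xc3,0x25}
#1 dst[0x17+3] := {0x41,0x05,0x1b}
#2 dst[0x00+5] := {0x1b,0xea,0xe1,0x2a,0xe4}
#3 dst[0x02+3] := {0x1b,0x25,0x15}
#4 dst[0x17+2] := {0x1b,0x25}
query mem[0x01]=0xea, mem[0x0e]=0x41, mem[0x03]=0x25, mem[0x04]=0x15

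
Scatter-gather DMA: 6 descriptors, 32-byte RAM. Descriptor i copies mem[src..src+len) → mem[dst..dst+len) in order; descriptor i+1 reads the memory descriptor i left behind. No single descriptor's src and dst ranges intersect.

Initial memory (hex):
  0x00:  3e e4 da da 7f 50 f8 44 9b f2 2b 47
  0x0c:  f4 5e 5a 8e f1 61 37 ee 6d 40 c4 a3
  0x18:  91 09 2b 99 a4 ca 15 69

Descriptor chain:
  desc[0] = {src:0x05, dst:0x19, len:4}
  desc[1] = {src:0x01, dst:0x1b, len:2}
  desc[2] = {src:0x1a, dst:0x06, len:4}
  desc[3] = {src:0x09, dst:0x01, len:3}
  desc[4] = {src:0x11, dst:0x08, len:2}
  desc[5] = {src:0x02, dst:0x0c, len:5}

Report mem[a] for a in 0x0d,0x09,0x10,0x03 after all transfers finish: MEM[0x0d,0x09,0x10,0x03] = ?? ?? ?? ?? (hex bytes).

MEM[0x0d,0x09,0x10,0x03] = 47 37 f8 47

  after D0: wrote 4B at 0x19 = 50f8449b
  after D1: wrote 2B at 0x1b = e4da
  after D2: wrote 4B at 0x06 = f8e4daca
  after D3: wrote 3B at 0x01 = ca2b47
  after D4: wrote 2B at 0x08 = 6137
  after D5: wrote 5B at 0x0c = 2b477f50f8
query mem[0x0d]=0x47, mem[0x09]=0x37, mem[0x10]=0xf8, mem[0x03]=0x47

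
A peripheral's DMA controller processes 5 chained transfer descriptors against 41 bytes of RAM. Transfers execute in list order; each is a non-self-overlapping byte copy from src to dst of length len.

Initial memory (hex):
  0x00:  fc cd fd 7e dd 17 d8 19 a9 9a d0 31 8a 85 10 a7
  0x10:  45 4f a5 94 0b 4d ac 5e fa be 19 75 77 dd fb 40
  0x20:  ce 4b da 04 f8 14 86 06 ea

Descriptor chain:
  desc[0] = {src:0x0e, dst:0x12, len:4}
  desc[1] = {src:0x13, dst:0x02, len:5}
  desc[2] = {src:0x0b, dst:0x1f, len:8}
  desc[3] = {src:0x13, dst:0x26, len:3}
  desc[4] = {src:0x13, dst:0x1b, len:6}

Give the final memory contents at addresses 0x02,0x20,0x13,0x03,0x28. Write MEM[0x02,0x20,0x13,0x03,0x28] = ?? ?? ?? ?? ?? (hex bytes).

[0] 0x0e->0x12 len=4 : 10 a7 45 4f
[1] 0x13->0x02 len=5 : a7 45 4f ac 5e
[2] 0x0b->0x1f len=8 : 31 8a 85 10 a7 45 4f 10
[3] 0x13->0x26 len=3 : a7 45 4f
[4] 0x13->0x1b len=6 : a7 45 4f ac 5e fa
query mem[0x02]=0xa7, mem[0x20]=0xfa, mem[0x13]=0xa7, mem[0x03]=0x45, mem[0x28]=0x4f

MEM[0x02,0x20,0x13,0x03,0x28] = a7 fa a7 45 4f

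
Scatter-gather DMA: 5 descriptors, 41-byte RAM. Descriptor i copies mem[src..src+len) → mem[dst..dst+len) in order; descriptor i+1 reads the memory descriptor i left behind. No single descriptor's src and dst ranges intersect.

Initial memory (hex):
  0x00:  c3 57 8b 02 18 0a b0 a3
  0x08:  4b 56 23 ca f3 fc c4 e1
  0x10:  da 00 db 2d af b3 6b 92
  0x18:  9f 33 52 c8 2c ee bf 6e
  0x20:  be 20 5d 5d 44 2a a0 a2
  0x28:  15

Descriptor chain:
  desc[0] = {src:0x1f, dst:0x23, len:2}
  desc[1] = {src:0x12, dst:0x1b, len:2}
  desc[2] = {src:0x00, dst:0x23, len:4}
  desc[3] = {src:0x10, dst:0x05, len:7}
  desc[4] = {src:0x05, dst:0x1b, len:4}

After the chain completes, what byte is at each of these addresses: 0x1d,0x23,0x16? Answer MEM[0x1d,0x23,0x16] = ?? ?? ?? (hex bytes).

  after D0: wrote 2B at 0x23 = 6ebe
  after D1: wrote 2B at 0x1b = db2d
  after D2: wrote 4B at 0x23 = c3578b02
  after D3: wrote 7B at 0x05 = da00db2dafb36b
  after D4: wrote 4B at 0x1b = da00db2d
query mem[0x1d]=0xdb, mem[0x23]=0xc3, mem[0x16]=0x6b

MEM[0x1d,0x23,0x16] = db c3 6b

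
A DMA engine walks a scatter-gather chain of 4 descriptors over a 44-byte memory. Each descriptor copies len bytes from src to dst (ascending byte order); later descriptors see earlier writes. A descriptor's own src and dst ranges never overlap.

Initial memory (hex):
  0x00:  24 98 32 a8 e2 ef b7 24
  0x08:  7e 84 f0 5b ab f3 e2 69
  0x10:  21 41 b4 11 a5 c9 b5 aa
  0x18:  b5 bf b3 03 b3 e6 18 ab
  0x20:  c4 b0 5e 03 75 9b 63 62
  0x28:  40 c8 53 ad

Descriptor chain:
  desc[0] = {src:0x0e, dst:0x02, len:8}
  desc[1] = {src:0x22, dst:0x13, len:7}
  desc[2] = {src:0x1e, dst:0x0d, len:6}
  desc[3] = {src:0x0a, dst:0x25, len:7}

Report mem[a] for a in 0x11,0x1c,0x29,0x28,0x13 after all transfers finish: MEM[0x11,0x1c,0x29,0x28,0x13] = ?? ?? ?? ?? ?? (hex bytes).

D0: mem[0x02..0x09] <- [e2 69 21 41 b4 11 a5 c9]
D1: mem[0x13..0x19] <- [5e 03 75 9b 63 62 40]
D2: mem[0x0d..0x12] <- [18 ab c4 b0 5e 03]
D3: mem[0x25..0x2b] <- [f0 5b ab 18 ab c4 b0]
query mem[0x11]=0x5e, mem[0x1c]=0xb3, mem[0x29]=0xab, mem[0x28]=0x18, mem[0x13]=0x5e

MEM[0x11,0x1c,0x29,0x28,0x13] = 5e b3 ab 18 5e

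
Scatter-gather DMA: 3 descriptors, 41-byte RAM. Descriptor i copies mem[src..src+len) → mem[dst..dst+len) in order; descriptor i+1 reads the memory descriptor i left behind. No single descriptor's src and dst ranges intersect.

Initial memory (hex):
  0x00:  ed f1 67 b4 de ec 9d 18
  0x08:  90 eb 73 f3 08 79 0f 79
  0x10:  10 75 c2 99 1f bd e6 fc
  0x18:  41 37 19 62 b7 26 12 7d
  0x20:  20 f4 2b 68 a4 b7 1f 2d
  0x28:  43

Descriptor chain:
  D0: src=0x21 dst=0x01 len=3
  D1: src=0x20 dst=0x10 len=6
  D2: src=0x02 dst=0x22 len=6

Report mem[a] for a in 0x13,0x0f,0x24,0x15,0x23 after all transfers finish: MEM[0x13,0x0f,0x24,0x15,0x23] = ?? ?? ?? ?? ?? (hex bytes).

MEM[0x13,0x0f,0x24,0x15,0x23] = 68 79 de b7 68

D0: mem[0x01..0x03] <- [f4 2b 68]
D1: mem[0x10..0x15] <- [20 f4 2b 68 a4 b7]
D2: mem[0x22..0x27] <- [2b 68 de ec 9d 18]
query mem[0x13]=0x68, mem[0x0f]=0x79, mem[0x24]=0xde, mem[0x15]=0xb7, mem[0x23]=0x68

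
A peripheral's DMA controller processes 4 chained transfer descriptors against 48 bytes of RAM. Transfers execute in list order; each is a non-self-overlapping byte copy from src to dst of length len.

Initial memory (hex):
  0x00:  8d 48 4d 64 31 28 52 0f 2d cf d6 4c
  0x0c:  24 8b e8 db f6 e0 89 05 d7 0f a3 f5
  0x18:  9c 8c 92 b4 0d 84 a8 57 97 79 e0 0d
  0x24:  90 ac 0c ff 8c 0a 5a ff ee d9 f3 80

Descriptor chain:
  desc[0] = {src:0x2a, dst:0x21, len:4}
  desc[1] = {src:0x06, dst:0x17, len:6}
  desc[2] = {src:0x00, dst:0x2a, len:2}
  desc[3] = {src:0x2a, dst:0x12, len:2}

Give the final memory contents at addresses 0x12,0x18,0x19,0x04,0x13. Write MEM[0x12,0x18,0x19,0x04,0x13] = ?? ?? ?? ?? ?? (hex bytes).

[0] 0x2a->0x21 len=4 : 5a ff ee d9
[1] 0x06->0x17 len=6 : 52 0f 2d cf d6 4c
[2] 0x00->0x2a len=2 : 8d 48
[3] 0x2a->0x12 len=2 : 8d 48
query mem[0x12]=0x8d, mem[0x18]=0x0f, mem[0x19]=0x2d, mem[0x04]=0x31, mem[0x13]=0x48

MEM[0x12,0x18,0x19,0x04,0x13] = 8d 0f 2d 31 48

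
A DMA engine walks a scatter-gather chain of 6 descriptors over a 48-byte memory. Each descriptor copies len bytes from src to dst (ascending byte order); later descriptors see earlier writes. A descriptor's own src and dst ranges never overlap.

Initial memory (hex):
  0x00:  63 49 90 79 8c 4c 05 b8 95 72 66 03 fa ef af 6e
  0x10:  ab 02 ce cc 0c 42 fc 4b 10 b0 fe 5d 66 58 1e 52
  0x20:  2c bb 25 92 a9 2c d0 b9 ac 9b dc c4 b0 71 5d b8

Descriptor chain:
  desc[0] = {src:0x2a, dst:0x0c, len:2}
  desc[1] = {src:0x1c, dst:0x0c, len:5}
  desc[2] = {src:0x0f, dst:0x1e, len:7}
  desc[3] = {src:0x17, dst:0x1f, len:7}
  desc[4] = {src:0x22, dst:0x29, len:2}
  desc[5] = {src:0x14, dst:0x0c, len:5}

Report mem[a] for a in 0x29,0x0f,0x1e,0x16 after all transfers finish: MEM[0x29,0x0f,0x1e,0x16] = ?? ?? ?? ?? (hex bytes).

[0] 0x2a->0x0c len=2 : dc c4
[1] 0x1c->0x0c len=5 : 66 58 1e 52 2c
[2] 0x0f->0x1e len=7 : 52 2c 02 ce cc 0c 42
[3] 0x17->0x1f len=7 : 4b 10 b0 fe 5d 66 58
[4] 0x22->0x29 len=2 : fe 5d
[5] 0x14->0x0c len=5 : 0c 42 fc 4b 10
query mem[0x29]=0xfe, mem[0x0f]=0x4b, mem[0x1e]=0x52, mem[0x16]=0xfc

MEM[0x29,0x0f,0x1e,0x16] = fe 4b 52 fc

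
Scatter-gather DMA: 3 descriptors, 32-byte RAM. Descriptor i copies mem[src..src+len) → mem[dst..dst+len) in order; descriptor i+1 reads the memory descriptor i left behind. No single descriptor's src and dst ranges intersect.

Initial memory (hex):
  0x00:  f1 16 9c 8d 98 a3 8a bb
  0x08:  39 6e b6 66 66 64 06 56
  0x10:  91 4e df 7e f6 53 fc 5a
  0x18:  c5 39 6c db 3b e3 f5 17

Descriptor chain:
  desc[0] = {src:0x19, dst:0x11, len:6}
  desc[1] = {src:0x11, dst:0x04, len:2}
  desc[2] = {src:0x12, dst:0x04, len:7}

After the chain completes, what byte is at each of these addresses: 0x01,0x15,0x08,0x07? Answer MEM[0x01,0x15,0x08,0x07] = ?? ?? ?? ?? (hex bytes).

[0] 0x19->0x11 len=6 : 39 6c db 3b e3 f5
[1] 0x11->0x04 len=2 : 39 6c
[2] 0x12->0x04 len=7 : 6c db 3b e3 f5 5a c5
query mem[0x01]=0x16, mem[0x15]=0xe3, mem[0x08]=0xf5, mem[0x07]=0xe3

MEM[0x01,0x15,0x08,0x07] = 16 e3 f5 e3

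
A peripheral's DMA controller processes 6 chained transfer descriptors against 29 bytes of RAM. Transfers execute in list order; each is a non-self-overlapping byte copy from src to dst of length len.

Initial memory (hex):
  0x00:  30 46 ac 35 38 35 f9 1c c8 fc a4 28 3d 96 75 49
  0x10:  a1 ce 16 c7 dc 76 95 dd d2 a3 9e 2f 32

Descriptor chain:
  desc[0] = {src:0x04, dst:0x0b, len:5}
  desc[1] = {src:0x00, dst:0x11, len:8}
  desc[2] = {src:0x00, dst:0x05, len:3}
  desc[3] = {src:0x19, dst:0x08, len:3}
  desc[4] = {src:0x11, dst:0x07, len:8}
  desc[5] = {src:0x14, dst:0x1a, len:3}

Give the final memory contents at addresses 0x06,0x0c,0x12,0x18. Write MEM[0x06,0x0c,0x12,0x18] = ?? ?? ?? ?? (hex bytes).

MEM[0x06,0x0c,0x12,0x18] = 46 35 46 1c

#0 dst[0x0b+5] := {0x38,0x35,0xf9,0x1c,0xc8}
#1 dst[0x11+8] := {0x30,0x46,0xac,0x35,0x38,0x35,0xf9,0x1c}
#2 dst[0x05+3] := {0x30,0x46,0xac}
#3 dst[0x08+3] := {0xa3,0x9e,0x2f}
#4 dst[0x07+8] := {0x30,0x46,0xac,0x35,0x38,0x35,0xf9,0x1c}
#5 dst[0x1a+3] := {0x35,0x38,0x35}
query mem[0x06]=0x46, mem[0x0c]=0x35, mem[0x12]=0x46, mem[0x18]=0x1c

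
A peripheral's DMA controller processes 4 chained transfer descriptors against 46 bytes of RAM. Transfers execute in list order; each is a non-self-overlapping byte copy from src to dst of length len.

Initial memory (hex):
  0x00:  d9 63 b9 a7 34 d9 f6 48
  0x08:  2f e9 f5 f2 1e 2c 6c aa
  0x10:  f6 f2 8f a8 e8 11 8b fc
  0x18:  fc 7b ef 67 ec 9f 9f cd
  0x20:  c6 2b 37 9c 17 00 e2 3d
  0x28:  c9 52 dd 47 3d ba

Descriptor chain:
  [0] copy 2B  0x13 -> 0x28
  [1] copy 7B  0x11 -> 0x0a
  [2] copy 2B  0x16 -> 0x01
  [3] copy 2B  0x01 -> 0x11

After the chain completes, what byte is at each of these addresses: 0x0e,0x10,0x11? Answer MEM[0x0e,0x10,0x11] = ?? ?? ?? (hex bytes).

[0] 0x13->0x28 len=2 : a8 e8
[1] 0x11->0x0a len=7 : f2 8f a8 e8 11 8b fc
[2] 0x16->0x01 len=2 : 8b fc
[3] 0x01->0x11 len=2 : 8b fc
query mem[0x0e]=0x11, mem[0x10]=0xfc, mem[0x11]=0x8b

MEM[0x0e,0x10,0x11] = 11 fc 8b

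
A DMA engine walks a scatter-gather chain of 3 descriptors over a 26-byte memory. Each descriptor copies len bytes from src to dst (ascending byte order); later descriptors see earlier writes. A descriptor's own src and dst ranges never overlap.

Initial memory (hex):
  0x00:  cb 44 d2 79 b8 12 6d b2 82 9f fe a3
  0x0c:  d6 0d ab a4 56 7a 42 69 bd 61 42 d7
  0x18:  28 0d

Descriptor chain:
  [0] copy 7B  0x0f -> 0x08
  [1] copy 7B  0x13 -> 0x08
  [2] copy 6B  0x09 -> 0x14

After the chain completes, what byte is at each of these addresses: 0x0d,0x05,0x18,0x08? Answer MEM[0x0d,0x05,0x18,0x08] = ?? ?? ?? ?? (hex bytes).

#0 dst[0x08+7] := {0xa4,0x56,0x7a,0x42,0x69,0xbd,0x61}
#1 dst[0x08+7] := {0x69,0xbd,0x61,0x42,0xd7,0x28,0x0d}
#2 dst[0x14+6] := {0xbd,0x61,0x42,0xd7,0x28,0x0d}
query mem[0x0d]=0x28, mem[0x05]=0x12, mem[0x18]=0x28, mem[0x08]=0x69

MEM[0x0d,0x05,0x18,0x08] = 28 12 28 69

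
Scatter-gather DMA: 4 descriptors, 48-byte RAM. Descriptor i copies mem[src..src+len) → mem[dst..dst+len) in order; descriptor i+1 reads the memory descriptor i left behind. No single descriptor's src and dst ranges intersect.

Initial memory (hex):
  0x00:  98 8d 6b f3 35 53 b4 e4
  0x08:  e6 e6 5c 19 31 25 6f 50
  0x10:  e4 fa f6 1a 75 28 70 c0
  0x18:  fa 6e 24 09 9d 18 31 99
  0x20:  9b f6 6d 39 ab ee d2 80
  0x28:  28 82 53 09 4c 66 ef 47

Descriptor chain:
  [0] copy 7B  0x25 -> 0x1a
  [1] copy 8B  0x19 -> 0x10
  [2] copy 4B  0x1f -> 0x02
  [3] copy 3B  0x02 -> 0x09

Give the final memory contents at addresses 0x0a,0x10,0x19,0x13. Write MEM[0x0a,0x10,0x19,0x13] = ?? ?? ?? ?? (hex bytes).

MEM[0x0a,0x10,0x19,0x13] = 09 6e 6e 80

[0] 0x25->0x1a len=7 : ee d2 80 28 82 53 09
[1] 0x19->0x10 len=8 : 6e ee d2 80 28 82 53 09
[2] 0x1f->0x02 len=4 : 53 09 f6 6d
[3] 0x02->0x09 len=3 : 53 09 f6
query mem[0x0a]=0x09, mem[0x10]=0x6e, mem[0x19]=0x6e, mem[0x13]=0x80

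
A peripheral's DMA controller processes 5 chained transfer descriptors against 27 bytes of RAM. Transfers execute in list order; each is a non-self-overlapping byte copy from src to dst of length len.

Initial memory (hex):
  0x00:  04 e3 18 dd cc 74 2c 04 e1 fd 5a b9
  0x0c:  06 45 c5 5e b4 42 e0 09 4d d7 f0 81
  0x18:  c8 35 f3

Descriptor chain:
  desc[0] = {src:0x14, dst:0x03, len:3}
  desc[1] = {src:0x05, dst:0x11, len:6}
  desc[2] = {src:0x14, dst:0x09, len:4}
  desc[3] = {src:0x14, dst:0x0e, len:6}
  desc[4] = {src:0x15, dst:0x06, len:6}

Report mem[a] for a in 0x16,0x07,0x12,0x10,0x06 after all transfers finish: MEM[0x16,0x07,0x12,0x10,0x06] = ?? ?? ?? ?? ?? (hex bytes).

MEM[0x16,0x07,0x12,0x10,0x06] = 5a 5a c8 5a fd

[0] 0x14->0x03 len=3 : 4d d7 f0
[1] 0x05->0x11 len=6 : f0 2c 04 e1 fd 5a
[2] 0x14->0x09 len=4 : e1 fd 5a 81
[3] 0x14->0x0e len=6 : e1 fd 5a 81 c8 35
[4] 0x15->0x06 len=6 : fd 5a 81 c8 35 f3
query mem[0x16]=0x5a, mem[0x07]=0x5a, mem[0x12]=0xc8, mem[0x10]=0x5a, mem[0x06]=0xfd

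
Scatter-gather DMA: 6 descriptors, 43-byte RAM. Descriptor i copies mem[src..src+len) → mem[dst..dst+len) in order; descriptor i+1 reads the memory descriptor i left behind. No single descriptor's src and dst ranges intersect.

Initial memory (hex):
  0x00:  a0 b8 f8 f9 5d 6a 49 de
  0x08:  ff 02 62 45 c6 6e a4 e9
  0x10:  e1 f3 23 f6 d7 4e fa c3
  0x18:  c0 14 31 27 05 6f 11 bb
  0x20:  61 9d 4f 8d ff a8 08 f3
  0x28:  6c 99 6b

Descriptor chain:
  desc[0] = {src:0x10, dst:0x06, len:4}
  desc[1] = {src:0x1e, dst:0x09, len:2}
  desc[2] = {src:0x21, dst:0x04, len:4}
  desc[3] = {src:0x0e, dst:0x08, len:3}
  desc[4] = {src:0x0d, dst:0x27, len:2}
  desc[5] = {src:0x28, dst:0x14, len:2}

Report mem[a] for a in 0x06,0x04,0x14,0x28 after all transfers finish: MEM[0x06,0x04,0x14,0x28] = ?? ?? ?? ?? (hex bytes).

  after D0: wrote 4B at 0x06 = e1f323f6
  after D1: wrote 2B at 0x09 = 11bb
  after D2: wrote 4B at 0x04 = 9d4f8dff
  after D3: wrote 3B at 0x08 = a4e9e1
  after D4: wrote 2B at 0x27 = 6ea4
  after D5: wrote 2B at 0x14 = a499
query mem[0x06]=0x8d, mem[0x04]=0x9d, mem[0x14]=0xa4, mem[0x28]=0xa4

MEM[0x06,0x04,0x14,0x28] = 8d 9d a4 a4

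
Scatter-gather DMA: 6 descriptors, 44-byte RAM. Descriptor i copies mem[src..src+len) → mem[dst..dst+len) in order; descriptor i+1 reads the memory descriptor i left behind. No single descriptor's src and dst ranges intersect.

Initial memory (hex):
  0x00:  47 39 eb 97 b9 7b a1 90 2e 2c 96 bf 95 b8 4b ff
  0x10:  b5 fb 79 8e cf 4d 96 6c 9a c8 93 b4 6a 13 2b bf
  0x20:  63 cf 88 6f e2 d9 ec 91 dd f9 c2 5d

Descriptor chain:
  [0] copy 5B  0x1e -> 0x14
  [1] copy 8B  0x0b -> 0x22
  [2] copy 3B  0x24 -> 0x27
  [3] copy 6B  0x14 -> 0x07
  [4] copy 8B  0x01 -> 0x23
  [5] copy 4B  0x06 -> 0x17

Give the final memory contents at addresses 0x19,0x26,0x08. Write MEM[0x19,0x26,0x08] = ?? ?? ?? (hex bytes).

MEM[0x19,0x26,0x08] = bf b9 bf

  after D0: wrote 5B at 0x14 = 2bbf63cf88
  after D1: wrote 8B at 0x22 = bf95b84bffb5fb79
  after D2: wrote 3B at 0x27 = b84bff
  after D3: wrote 6B at 0x07 = 2bbf63cf88c8
  after D4: wrote 8B at 0x23 = 39eb97b97ba12bbf
  after D5: wrote 4B at 0x17 = a12bbf63
query mem[0x19]=0xbf, mem[0x26]=0xb9, mem[0x08]=0xbf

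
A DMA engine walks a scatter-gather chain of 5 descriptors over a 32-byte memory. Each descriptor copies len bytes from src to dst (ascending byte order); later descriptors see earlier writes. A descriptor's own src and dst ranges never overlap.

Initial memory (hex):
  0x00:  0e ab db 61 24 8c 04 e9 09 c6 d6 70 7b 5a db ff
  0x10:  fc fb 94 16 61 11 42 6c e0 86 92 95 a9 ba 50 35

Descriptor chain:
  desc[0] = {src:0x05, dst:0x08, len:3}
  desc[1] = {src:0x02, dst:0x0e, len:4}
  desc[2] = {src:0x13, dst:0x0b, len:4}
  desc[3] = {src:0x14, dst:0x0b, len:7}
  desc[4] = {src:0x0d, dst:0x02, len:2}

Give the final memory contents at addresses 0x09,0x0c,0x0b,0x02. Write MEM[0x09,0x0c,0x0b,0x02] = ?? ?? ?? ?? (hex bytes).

  after D0: wrote 3B at 0x08 = 8c04e9
  after D1: wrote 4B at 0x0e = db61248c
  after D2: wrote 4B at 0x0b = 16611142
  after D3: wrote 7B at 0x0b = 6111426ce08692
  after D4: wrote 2B at 0x02 = 426c
query mem[0x09]=0x04, mem[0x0c]=0x11, mem[0x0b]=0x61, mem[0x02]=0x42

MEM[0x09,0x0c,0x0b,0x02] = 04 11 61 42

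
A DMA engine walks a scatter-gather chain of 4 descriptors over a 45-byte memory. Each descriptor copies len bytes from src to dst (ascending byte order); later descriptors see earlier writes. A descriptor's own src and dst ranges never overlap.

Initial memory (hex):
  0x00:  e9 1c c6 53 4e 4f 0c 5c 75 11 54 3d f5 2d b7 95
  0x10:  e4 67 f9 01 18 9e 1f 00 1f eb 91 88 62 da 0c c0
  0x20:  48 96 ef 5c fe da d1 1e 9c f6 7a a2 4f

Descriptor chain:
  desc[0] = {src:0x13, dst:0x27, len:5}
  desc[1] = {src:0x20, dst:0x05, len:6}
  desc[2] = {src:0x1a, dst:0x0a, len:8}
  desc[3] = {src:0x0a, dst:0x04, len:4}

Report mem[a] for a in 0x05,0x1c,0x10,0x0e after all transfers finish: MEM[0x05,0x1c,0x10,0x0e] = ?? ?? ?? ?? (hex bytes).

#0 dst[0x27+5] := {0x01,0x18,0x9e,0x1f,0x00}
#1 dst[0x05+6] := {0x48,0x96,0xef,0x5c,0xfe,0xda}
#2 dst[0x0a+8] := {0x91,0x88,0x62,0xda,0x0c,0xc0,0x48,0x96}
#3 dst[0x04+4] := {0x91,0x88,0x62,0xda}
query mem[0x05]=0x88, mem[0x1c]=0x62, mem[0x10]=0x48, mem[0x0e]=0x0c

MEM[0x05,0x1c,0x10,0x0e] = 88 62 48 0c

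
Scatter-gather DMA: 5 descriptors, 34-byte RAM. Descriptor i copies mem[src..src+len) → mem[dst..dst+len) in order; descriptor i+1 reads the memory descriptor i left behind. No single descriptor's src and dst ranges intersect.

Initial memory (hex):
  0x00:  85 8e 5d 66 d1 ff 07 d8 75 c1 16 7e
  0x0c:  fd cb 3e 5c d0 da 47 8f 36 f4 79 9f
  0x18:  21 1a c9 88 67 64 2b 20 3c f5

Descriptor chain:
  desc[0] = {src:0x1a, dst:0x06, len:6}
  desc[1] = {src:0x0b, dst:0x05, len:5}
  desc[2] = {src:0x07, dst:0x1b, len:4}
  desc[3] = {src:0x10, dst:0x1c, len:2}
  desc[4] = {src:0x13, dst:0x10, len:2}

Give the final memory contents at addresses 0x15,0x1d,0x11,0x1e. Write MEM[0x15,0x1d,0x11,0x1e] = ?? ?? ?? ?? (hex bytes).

[0] 0x1a->0x06 len=6 : c9 88 67 64 2b 20
[1] 0x0b->0x05 len=5 : 20 fd cb 3e 5c
[2] 0x07->0x1b len=4 : cb 3e 5c 2b
[3] 0x10->0x1c len=2 : d0 da
[4] 0x13->0x10 len=2 : 8f 36
query mem[0x15]=0xf4, mem[0x1d]=0xda, mem[0x11]=0x36, mem[0x1e]=0x2b

MEM[0x15,0x1d,0x11,0x1e] = f4 da 36 2b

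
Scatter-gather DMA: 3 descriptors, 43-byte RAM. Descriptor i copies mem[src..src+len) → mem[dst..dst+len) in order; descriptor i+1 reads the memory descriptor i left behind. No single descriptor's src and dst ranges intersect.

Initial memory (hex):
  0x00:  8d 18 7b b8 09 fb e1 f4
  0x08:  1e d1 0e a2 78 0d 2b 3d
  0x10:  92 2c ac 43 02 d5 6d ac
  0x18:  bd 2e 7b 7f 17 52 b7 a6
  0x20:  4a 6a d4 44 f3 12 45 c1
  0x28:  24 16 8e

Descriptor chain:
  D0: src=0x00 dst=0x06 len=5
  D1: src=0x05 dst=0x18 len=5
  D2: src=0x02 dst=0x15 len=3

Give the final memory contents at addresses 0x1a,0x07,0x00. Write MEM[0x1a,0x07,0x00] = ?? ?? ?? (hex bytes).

  after D0: wrote 5B at 0x06 = 8d187bb809
  after D1: wrote 5B at 0x18 = fb8d187bb8
  after D2: wrote 3B at 0x15 = 7bb809
query mem[0x1a]=0x18, mem[0x07]=0x18, mem[0x00]=0x8d

MEM[0x1a,0x07,0x00] = 18 18 8d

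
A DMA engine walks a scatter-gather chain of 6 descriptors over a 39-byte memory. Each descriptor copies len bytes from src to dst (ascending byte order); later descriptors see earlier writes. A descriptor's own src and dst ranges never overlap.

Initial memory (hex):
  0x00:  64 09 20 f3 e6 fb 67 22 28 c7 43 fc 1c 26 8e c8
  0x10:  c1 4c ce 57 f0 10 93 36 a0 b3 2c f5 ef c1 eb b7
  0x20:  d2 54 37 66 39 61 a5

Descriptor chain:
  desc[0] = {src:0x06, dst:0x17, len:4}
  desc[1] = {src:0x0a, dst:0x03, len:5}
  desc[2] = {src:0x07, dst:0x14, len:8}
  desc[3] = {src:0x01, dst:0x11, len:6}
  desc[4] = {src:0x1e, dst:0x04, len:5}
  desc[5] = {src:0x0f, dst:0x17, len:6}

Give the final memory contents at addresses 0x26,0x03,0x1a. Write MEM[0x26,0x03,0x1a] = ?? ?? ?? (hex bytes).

MEM[0x26,0x03,0x1a] = a5 43 20

D0: mem[0x17..0x1a] <- [67 22 28 c7]
D1: mem[0x03..0x07] <- [43 fc 1c 26 8e]
D2: mem[0x14..0x1b] <- [8e 28 c7 43 fc 1c 26 8e]
D3: mem[0x11..0x16] <- [09 20 43 fc 1c 26]
D4: mem[0x04..0x08] <- [eb b7 d2 54 37]
D5: mem[0x17..0x1c] <- [c8 c1 09 20 43 fc]
query mem[0x26]=0xa5, mem[0x03]=0x43, mem[0x1a]=0x20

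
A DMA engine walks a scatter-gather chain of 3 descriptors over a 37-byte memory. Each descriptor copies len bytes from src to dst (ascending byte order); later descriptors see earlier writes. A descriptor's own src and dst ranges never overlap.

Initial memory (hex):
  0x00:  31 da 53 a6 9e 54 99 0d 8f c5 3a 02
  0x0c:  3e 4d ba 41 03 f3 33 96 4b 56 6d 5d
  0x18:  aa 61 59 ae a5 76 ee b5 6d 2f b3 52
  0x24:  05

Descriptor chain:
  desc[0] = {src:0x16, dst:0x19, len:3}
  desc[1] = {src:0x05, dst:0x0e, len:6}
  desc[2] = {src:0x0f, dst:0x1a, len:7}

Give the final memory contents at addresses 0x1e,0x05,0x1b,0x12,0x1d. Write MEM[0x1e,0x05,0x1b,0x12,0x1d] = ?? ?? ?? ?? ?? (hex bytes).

MEM[0x1e,0x05,0x1b,0x12,0x1d] = 3a 54 0d c5 c5

[0] 0x16->0x19 len=3 : 6d 5d aa
[1] 0x05->0x0e len=6 : 54 99 0d 8f c5 3a
[2] 0x0f->0x1a len=7 : 99 0d 8f c5 3a 4b 56
query mem[0x1e]=0x3a, mem[0x05]=0x54, mem[0x1b]=0x0d, mem[0x12]=0xc5, mem[0x1d]=0xc5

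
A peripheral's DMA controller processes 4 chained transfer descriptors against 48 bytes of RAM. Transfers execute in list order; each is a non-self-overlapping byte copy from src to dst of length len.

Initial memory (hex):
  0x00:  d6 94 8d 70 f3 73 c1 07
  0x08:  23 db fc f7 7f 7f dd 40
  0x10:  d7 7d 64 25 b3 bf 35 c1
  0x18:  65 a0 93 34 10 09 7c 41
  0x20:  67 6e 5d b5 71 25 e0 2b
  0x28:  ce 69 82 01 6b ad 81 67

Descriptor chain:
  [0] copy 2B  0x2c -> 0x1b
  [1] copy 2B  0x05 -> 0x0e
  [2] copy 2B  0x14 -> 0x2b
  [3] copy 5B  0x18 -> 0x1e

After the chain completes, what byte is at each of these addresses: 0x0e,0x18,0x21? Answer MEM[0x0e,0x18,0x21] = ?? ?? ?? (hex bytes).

MEM[0x0e,0x18,0x21] = 73 65 6b

  after D0: wrote 2B at 0x1b = 6bad
  after D1: wrote 2B at 0x0e = 73c1
  after D2: wrote 2B at 0x2b = b3bf
  after D3: wrote 5B at 0x1e = 65a0936bad
query mem[0x0e]=0x73, mem[0x18]=0x65, mem[0x21]=0x6b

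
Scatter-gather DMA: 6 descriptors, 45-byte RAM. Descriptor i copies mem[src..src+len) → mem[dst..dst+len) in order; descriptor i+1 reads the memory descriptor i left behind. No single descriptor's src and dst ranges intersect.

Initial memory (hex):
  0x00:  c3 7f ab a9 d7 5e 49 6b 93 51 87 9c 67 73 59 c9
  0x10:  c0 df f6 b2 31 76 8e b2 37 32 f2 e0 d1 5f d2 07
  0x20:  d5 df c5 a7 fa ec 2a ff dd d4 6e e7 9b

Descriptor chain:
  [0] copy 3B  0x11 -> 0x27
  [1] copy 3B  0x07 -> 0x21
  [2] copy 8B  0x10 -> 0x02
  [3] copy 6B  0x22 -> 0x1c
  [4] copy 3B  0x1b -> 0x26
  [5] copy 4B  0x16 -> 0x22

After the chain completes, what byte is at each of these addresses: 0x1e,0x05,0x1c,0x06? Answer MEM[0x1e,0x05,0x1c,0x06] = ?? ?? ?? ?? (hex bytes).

MEM[0x1e,0x05,0x1c,0x06] = fa b2 93 31

#0 dst[0x27+3] := {0xdf,0xf6,0xb2}
#1 dst[0x21+3] := {0x6b,0x93,0x51}
#2 dst[0x02+8] := {0xc0,0xdf,0xf6,0xb2,0x31,0x76,0x8e,0xb2}
#3 dst[0x1c+6] := {0x93,0x51,0xfa,0xec,0x2a,0xdf}
#4 dst[0x26+3] := {0xe0,0x93,0x51}
#5 dst[0x22+4] := {0x8e,0xb2,0x37,0x32}
query mem[0x1e]=0xfa, mem[0x05]=0xb2, mem[0x1c]=0x93, mem[0x06]=0x31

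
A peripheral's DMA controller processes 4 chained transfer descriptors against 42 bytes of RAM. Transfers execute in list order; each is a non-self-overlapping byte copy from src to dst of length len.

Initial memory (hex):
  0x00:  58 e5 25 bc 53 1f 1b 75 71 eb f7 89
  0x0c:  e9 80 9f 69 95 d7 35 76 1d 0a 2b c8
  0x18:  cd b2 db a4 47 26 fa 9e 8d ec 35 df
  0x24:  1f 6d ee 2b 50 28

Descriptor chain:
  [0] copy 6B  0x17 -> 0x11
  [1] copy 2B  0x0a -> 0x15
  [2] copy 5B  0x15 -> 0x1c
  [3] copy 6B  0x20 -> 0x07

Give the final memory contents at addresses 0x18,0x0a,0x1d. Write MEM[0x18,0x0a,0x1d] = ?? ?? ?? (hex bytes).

MEM[0x18,0x0a,0x1d] = cd df 89

[0] 0x17->0x11 len=6 : c8 cd b2 db a4 47
[1] 0x0a->0x15 len=2 : f7 89
[2] 0x15->0x1c len=5 : f7 89 c8 cd b2
[3] 0x20->0x07 len=6 : b2 ec 35 df 1f 6d
query mem[0x18]=0xcd, mem[0x0a]=0xdf, mem[0x1d]=0x89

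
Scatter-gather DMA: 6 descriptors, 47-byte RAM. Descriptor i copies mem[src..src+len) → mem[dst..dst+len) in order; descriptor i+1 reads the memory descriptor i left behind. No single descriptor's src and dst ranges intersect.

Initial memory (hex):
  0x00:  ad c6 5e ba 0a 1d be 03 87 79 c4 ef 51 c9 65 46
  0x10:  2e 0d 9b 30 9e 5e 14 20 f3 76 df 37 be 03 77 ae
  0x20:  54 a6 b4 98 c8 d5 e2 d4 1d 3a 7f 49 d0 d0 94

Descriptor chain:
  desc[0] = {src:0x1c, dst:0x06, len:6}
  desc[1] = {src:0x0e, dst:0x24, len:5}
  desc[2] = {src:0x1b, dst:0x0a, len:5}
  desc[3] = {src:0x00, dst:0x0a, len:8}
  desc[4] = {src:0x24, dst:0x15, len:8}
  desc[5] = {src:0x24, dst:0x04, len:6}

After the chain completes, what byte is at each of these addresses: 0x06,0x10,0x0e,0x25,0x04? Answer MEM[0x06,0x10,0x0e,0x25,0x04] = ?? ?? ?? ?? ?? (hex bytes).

[0] 0x1c->0x06 len=6 : be 03 77 ae 54 a6
[1] 0x0e->0x24 len=5 : 65 46 2e 0d 9b
[2] 0x1b->0x0a len=5 : 37 be 03 77 ae
[3] 0x00->0x0a len=8 : ad c6 5e ba 0a 1d be 03
[4] 0x24->0x15 len=8 : 65 46 2e 0d 9b 3a 7f 49
[5] 0x24->0x04 len=6 : 65 46 2e 0d 9b 3a
query mem[0x06]=0x2e, mem[0x10]=0xbe, mem[0x0e]=0x0a, mem[0x25]=0x46, mem[0x04]=0x65

MEM[0x06,0x10,0x0e,0x25,0x04] = 2e be 0a 46 65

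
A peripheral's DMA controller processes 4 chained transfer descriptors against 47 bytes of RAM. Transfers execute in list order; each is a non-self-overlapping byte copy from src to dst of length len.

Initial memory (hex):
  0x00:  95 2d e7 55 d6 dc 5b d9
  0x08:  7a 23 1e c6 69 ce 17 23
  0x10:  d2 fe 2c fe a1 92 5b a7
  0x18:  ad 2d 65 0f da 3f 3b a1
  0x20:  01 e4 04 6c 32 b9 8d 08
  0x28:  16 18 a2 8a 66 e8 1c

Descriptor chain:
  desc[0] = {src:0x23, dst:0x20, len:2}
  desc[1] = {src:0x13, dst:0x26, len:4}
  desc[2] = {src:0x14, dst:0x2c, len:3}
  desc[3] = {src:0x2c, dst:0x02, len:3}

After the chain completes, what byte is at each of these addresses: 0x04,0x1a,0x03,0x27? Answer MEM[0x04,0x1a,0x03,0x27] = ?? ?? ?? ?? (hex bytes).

#0 dst[0x20+2] := {0x6c,0x32}
#1 dst[0x26+4] := {0xfe,0xa1,0x92,0x5b}
#2 dst[0x2c+3] := {0xa1,0x92,0x5b}
#3 dst[0x02+3] := {0xa1,0x92,0x5b}
query mem[0x04]=0x5b, mem[0x1a]=0x65, mem[0x03]=0x92, mem[0x27]=0xa1

MEM[0x04,0x1a,0x03,0x27] = 5b 65 92 a1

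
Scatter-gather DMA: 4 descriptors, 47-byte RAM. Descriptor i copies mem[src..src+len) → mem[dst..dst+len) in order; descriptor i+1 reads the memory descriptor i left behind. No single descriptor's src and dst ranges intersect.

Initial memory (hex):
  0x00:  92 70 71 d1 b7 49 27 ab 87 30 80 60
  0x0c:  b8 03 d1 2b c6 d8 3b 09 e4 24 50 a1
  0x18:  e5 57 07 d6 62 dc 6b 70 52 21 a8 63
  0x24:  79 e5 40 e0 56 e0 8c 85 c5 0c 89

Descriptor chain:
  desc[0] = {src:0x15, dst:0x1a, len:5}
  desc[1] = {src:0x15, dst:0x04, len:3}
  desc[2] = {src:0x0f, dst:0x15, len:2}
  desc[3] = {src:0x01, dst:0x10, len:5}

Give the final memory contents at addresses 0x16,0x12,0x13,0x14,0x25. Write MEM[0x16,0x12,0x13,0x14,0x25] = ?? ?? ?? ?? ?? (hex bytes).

MEM[0x16,0x12,0x13,0x14,0x25] = c6 d1 24 50 e5

[0] 0x15->0x1a len=5 : 24 50 a1 e5 57
[1] 0x15->0x04 len=3 : 24 50 a1
[2] 0x0f->0x15 len=2 : 2b c6
[3] 0x01->0x10 len=5 : 70 71 d1 24 50
query mem[0x16]=0xc6, mem[0x12]=0xd1, mem[0x13]=0x24, mem[0x14]=0x50, mem[0x25]=0xe5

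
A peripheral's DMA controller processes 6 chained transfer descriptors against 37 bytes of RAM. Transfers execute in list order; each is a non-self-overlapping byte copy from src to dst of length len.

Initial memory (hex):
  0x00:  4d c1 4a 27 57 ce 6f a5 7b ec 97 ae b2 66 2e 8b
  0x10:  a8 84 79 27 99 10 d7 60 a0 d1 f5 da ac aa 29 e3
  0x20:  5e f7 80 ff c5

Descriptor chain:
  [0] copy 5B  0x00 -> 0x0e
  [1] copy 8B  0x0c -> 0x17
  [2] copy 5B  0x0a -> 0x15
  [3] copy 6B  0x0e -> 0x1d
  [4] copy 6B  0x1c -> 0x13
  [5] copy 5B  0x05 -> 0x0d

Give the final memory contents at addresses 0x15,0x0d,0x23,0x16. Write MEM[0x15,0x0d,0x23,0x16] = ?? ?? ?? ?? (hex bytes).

MEM[0x15,0x0d,0x23,0x16] = c1 ce ff 4a

D0: mem[0x0e..0x12] <- [4d c1 4a 27 57]
D1: mem[0x17..0x1e] <- [b2 66 4d c1 4a 27 57 27]
D2: mem[0x15..0x19] <- [97 ae b2 66 4d]
D3: mem[0x1d..0x22] <- [4d c1 4a 27 57 27]
D4: mem[0x13..0x18] <- [27 4d c1 4a 27 57]
D5: mem[0x0d..0x11] <- [ce 6f a5 7b ec]
query mem[0x15]=0xc1, mem[0x0d]=0xce, mem[0x23]=0xff, mem[0x16]=0x4a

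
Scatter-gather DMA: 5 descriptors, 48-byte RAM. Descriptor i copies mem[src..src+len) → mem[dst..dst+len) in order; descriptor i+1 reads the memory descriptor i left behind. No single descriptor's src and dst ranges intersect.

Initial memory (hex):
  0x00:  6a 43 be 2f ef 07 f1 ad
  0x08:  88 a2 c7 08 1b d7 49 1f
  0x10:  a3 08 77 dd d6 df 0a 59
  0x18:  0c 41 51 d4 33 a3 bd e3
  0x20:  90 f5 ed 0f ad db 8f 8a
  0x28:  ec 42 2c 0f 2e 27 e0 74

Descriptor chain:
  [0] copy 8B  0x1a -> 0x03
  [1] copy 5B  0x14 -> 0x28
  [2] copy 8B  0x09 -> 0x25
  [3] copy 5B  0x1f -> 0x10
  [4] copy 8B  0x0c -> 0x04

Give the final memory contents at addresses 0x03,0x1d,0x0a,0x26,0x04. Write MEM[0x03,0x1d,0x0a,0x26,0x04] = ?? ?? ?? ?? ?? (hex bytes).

MEM[0x03,0x1d,0x0a,0x26,0x04] = 51 a3 f5 f5 1b

D0: mem[0x03..0x0a] <- [51 d4 33 a3 bd e3 90 f5]
D1: mem[0x28..0x2c] <- [d6 df 0a 59 0c]
D2: mem[0x25..0x2c] <- [90 f5 08 1b d7 49 1f a3]
D3: mem[0x10..0x14] <- [e3 90 f5 ed 0f]
D4: mem[0x04..0x0b] <- [1b d7 49 1f e3 90 f5 ed]
query mem[0x03]=0x51, mem[0x1d]=0xa3, mem[0x0a]=0xf5, mem[0x26]=0xf5, mem[0x04]=0x1b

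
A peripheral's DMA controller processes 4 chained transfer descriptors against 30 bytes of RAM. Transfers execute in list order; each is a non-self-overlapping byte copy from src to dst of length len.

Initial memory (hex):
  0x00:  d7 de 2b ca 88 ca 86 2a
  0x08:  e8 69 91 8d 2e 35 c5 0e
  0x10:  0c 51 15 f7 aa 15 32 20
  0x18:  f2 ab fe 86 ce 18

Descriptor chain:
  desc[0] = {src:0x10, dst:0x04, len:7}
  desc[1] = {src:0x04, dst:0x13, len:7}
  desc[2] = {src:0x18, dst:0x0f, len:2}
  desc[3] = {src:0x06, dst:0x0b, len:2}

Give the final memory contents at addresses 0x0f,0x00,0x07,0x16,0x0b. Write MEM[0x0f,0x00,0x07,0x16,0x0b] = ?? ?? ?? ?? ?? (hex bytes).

D0: mem[0x04..0x0a] <- [0c 51 15 f7 aa 15 32]
D1: mem[0x13..0x19] <- [0c 51 15 f7 aa 15 32]
D2: mem[0x0f..0x10] <- [15 32]
D3: mem[0x0b..0x0c] <- [15 f7]
query mem[0x0f]=0x15, mem[0x00]=0xd7, mem[0x07]=0xf7, mem[0x16]=0xf7, mem[0x0b]=0x15

MEM[0x0f,0x00,0x07,0x16,0x0b] = 15 d7 f7 f7 15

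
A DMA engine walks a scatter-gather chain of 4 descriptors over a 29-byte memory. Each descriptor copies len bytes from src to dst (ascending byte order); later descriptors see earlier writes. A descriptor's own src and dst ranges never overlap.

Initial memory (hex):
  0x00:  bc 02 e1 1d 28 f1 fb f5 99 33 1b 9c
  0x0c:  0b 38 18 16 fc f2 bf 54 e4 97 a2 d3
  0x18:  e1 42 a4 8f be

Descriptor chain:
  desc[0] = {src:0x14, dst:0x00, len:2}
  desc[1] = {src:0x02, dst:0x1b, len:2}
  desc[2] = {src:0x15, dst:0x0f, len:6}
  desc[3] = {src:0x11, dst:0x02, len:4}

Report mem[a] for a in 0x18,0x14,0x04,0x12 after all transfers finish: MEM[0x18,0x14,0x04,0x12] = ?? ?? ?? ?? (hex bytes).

#0 dst[0x00+2] := {0xe4,0x97}
#1 dst[0x1b+2] := {0xe1,0x1d}
#2 dst[0x0f+6] := {0x97,0xa2,0xd3,0xe1,0x42,0xa4}
#3 dst[0x02+4] := {0xd3,0xe1,0x42,0xa4}
query mem[0x18]=0xe1, mem[0x14]=0xa4, mem[0x04]=0x42, mem[0x12]=0xe1

MEM[0x18,0x14,0x04,0x12] = e1 a4 42 e1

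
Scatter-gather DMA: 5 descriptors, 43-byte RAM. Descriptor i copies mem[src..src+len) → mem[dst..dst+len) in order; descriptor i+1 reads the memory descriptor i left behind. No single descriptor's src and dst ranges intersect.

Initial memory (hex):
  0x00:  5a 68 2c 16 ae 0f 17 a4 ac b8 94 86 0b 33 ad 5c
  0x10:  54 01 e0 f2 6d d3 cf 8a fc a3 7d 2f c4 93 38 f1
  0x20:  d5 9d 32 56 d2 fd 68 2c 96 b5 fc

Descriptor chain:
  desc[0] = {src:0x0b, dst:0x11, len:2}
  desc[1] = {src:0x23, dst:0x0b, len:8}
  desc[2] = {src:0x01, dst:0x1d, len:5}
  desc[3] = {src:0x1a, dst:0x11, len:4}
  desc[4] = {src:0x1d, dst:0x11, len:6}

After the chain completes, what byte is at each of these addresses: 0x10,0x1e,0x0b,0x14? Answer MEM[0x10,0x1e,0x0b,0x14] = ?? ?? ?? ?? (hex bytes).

[0] 0x0b->0x11 len=2 : 86 0b
[1] 0x23->0x0b len=8 : 56 d2 fd 68 2c 96 b5 fc
[2] 0x01->0x1d len=5 : 68 2c 16 ae 0f
[3] 0x1a->0x11 len=4 : 7d 2f c4 68
[4] 0x1d->0x11 len=6 : 68 2c 16 ae 0f 32
query mem[0x10]=0x96, mem[0x1e]=0x2c, mem[0x0b]=0x56, mem[0x14]=0xae

MEM[0x10,0x1e,0x0b,0x14] = 96 2c 56 ae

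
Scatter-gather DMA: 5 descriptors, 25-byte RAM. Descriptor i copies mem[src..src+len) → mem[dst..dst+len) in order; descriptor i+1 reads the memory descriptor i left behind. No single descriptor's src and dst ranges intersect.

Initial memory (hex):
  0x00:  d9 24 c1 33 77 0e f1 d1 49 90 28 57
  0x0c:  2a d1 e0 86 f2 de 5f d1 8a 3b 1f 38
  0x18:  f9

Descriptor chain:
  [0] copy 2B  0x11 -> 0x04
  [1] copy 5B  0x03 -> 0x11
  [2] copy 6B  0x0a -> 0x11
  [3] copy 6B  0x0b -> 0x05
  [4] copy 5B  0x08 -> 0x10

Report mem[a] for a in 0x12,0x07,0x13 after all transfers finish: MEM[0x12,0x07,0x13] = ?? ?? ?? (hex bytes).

MEM[0x12,0x07,0x13] = f2 d1 57

#0 dst[0x04+2] := {0xde,0x5f}
#1 dst[0x11+5] := {0x33,0xde,0x5f,0xf1,0xd1}
#2 dst[0x11+6] := {0x28,0x57,0x2a,0xd1,0xe0,0x86}
#3 dst[0x05+6] := {0x57,0x2a,0xd1,0xe0,0x86,0xf2}
#4 dst[0x10+5] := {0xe0,0x86,0xf2,0x57,0x2a}
query mem[0x12]=0xf2, mem[0x07]=0xd1, mem[0x13]=0x57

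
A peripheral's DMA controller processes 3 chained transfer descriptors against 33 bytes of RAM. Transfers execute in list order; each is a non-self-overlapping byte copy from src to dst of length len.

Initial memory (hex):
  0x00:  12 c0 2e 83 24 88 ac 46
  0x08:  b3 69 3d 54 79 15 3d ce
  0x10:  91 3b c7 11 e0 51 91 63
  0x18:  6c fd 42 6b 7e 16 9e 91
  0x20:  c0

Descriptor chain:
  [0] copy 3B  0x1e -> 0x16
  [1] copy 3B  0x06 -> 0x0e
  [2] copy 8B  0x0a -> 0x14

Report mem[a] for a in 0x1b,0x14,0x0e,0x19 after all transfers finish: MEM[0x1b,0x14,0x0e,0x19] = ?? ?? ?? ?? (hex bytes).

MEM[0x1b,0x14,0x0e,0x19] = 3b 3d ac 46

  after D0: wrote 3B at 0x16 = 9e91c0
  after D1: wrote 3B at 0x0e = ac46b3
  after D2: wrote 8B at 0x14 = 3d547915ac46b33b
query mem[0x1b]=0x3b, mem[0x14]=0x3d, mem[0x0e]=0xac, mem[0x19]=0x46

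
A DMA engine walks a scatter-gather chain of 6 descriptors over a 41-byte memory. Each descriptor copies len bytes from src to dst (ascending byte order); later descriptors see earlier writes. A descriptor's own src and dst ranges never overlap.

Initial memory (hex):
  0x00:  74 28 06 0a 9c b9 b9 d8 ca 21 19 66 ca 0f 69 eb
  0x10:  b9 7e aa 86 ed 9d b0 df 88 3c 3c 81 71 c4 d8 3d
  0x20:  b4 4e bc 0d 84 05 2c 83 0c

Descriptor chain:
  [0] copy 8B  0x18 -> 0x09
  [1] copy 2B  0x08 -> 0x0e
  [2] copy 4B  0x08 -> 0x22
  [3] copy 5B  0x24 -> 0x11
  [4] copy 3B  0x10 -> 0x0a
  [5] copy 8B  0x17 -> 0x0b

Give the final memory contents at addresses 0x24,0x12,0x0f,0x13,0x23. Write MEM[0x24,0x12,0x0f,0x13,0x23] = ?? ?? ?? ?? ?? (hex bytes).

MEM[0x24,0x12,0x0f,0x13,0x23] = 3c d8 81 2c 88

  after D0: wrote 8B at 0x09 = 883c3c8171c4d83d
  after D1: wrote 2B at 0x0e = ca88
  after D2: wrote 4B at 0x22 = ca883c3c
  after D3: wrote 5B at 0x11 = 3c3c2c830c
  after D4: wrote 3B at 0x0a = 3d3c3c
  after D5: wrote 8B at 0x0b = df883c3c8171c4d8
query mem[0x24]=0x3c, mem[0x12]=0xd8, mem[0x0f]=0x81, mem[0x13]=0x2c, mem[0x23]=0x88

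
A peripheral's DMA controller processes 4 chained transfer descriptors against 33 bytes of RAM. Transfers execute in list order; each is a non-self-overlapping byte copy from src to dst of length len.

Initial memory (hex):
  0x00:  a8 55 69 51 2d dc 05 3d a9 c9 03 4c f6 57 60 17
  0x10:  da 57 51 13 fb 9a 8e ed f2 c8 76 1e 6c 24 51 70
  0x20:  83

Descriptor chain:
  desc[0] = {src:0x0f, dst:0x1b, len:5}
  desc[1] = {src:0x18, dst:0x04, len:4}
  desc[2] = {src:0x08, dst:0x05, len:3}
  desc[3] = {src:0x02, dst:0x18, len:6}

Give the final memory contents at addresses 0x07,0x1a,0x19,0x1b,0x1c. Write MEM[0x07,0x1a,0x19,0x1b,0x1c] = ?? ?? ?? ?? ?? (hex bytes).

MEM[0x07,0x1a,0x19,0x1b,0x1c] = 03 f2 51 a9 c9

#0 dst[0x1b+5] := {0x17,0xda,0x57,0x51,0x13}
#1 dst[0x04+4] := {0xf2,0xc8,0x76,0x17}
#2 dst[0x05+3] := {0xa9,0xc9,0x03}
#3 dst[0x18+6] := {0x69,0x51,0xf2,0xa9,0xc9,0x03}
query mem[0x07]=0x03, mem[0x1a]=0xf2, mem[0x19]=0x51, mem[0x1b]=0xa9, mem[0x1c]=0xc9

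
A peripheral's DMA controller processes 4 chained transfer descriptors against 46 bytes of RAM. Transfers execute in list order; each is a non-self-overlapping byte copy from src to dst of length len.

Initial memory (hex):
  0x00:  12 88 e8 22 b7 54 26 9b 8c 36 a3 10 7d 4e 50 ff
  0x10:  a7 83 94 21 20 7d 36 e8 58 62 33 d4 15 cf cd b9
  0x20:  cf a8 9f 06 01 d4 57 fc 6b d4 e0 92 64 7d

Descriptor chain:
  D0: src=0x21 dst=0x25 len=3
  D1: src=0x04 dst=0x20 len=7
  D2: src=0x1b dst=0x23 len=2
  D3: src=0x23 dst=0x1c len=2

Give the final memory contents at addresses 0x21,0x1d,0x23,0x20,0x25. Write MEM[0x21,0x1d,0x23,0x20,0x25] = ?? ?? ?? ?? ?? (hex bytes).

  after D0: wrote 3B at 0x25 = a89f06
  after D1: wrote 7B at 0x20 = b754269b8c36a3
  after D2: wrote 2B at 0x23 = d415
  after D3: wrote 2B at 0x1c = d415
query mem[0x21]=0x54, mem[0x1d]=0x15, mem[0x23]=0xd4, mem[0x20]=0xb7, mem[0x25]=0x36

MEM[0x21,0x1d,0x23,0x20,0x25] = 54 15 d4 b7 36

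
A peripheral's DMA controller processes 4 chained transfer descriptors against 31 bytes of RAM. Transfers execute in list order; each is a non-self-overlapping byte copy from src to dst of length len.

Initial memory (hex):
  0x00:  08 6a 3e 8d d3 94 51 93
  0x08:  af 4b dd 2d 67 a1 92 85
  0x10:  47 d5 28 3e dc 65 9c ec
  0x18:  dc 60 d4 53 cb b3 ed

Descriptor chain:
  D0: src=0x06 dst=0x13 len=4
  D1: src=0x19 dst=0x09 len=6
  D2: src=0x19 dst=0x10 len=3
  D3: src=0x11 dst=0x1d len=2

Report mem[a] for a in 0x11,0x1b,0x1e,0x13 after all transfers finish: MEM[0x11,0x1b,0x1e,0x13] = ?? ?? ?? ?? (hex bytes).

D0: mem[0x13..0x16] <- [51 93 af 4b]
D1: mem[0x09..0x0e] <- [60 d4 53 cb b3 ed]
D2: mem[0x10..0x12] <- [60 d4 53]
D3: mem[0x1d..0x1e] <- [d4 53]
query mem[0x11]=0xd4, mem[0x1b]=0x53, mem[0x1e]=0x53, mem[0x13]=0x51

MEM[0x11,0x1b,0x1e,0x13] = d4 53 53 51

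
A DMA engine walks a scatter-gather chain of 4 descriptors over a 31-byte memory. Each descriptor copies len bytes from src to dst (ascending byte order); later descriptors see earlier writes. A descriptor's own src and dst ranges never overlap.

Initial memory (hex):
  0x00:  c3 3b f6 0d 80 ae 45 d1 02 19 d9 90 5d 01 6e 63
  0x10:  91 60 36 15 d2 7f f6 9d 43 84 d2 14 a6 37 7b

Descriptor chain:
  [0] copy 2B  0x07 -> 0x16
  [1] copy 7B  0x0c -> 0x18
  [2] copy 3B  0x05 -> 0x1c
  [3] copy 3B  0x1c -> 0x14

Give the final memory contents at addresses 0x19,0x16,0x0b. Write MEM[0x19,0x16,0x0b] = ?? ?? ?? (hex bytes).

MEM[0x19,0x16,0x0b] = 01 d1 90

D0: mem[0x16..0x17] <- [d1 02]
D1: mem[0x18..0x1e] <- [5d 01 6e 63 91 60 36]
D2: mem[0x1c..0x1e] <- [ae 45 d1]
D3: mem[0x14..0x16] <- [ae 45 d1]
query mem[0x19]=0x01, mem[0x16]=0xd1, mem[0x0b]=0x90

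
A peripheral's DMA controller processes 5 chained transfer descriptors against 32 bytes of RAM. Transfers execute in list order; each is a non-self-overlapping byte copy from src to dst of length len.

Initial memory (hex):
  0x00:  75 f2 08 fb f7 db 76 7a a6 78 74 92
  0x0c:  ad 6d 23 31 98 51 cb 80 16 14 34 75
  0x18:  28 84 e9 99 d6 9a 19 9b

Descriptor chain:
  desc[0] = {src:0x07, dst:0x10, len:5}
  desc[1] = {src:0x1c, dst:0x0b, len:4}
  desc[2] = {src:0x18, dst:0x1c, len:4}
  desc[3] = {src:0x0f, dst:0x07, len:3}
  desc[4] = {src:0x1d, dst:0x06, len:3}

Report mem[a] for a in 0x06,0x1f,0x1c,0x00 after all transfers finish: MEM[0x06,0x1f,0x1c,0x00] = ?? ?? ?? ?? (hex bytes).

  after D0: wrote 5B at 0x10 = 7aa6787492
  after D1: wrote 4B at 0x0b = d69a199b
  after D2: wrote 4B at 0x1c = 2884e999
  after D3: wrote 3B at 0x07 = 317aa6
  after D4: wrote 3B at 0x06 = 84e999
query mem[0x06]=0x84, mem[0x1f]=0x99, mem[0x1c]=0x28, mem[0x00]=0x75

MEM[0x06,0x1f,0x1c,0x00] = 84 99 28 75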